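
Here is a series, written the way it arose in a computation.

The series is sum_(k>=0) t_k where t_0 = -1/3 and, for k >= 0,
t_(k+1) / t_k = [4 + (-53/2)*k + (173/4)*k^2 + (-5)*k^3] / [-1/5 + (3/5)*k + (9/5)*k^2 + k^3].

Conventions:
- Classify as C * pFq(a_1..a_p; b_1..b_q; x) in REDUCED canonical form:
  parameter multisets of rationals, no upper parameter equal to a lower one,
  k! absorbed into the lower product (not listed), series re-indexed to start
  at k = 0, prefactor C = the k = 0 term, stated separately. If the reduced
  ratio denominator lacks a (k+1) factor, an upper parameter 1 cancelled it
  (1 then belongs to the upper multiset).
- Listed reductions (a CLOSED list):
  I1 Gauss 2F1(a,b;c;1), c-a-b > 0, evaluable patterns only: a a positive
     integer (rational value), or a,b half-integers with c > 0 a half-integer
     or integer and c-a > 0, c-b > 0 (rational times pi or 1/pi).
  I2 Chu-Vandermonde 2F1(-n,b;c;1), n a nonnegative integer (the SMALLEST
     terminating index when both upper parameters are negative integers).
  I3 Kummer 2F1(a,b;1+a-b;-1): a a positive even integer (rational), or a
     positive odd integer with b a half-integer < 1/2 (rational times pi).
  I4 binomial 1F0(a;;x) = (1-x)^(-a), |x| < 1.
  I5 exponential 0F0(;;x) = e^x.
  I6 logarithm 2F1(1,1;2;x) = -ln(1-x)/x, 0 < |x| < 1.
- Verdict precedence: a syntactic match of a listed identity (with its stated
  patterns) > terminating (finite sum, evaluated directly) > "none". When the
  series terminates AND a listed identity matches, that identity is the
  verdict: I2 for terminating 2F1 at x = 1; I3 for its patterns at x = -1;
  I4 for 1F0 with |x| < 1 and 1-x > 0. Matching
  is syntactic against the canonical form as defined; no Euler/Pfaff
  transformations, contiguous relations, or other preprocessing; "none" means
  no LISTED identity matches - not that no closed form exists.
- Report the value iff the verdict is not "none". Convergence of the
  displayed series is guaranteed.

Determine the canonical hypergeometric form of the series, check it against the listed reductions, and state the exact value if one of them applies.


x = -5 here; the reduced form reads 3F2, upper {-8, -2/5, -1/4}, lower {-1/5, 1}, C = -1/3. Verdict: terminating at k = 8: the factor (-8)_k kills every later term; summing the 9 survivors is exact. Its exact value is 9013173438788477/707184820224.

Structural cue: t_0 being -1/3, factor the ratio over Q (C = -1/3): negated roots = parameters.
Term ratio: r(k) = (-5) * (k-8) (k-2/5) (k-1/4) / [(k-1/5) (k+1) (k+1)] - poly over poly, x = (-5) from leading terms; C = -1/3 at k = 0.


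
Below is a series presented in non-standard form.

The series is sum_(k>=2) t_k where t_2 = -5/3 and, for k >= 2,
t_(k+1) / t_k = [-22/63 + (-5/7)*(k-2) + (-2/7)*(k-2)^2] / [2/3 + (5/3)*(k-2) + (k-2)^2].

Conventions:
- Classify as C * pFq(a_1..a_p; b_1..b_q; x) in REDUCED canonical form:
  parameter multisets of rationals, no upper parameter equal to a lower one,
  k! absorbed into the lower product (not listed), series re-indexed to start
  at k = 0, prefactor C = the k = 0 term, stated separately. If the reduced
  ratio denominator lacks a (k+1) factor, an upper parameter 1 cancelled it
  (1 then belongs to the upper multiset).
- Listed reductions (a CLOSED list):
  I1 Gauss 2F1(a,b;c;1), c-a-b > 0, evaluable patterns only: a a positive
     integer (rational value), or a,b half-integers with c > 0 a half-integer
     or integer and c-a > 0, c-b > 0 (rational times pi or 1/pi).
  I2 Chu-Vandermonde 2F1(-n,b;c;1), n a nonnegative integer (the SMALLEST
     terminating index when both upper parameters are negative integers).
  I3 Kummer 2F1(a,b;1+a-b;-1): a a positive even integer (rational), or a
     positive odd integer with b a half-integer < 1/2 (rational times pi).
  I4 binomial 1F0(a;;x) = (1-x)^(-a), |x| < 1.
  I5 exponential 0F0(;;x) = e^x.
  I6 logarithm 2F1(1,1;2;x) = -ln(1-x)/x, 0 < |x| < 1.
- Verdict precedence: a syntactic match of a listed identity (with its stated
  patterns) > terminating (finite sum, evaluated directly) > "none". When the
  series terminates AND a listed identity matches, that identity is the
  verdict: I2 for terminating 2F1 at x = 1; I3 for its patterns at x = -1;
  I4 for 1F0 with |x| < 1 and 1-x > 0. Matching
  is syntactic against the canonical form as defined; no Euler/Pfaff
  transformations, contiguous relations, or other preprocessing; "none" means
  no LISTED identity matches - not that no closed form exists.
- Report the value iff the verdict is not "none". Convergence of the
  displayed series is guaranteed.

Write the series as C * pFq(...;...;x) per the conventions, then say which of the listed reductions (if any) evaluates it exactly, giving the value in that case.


With C = -5/3: the canonical form is 1F0(11/6; -; -2/7). Verdict: the binomial series (I4) matches (the 1F0 binomial series: exponent -11/6, x = -2/7). Its exact value is (-5/3) * (9/7)^(-11/6).

Structural cue: t_0 = -5/3 here, and roots of the ratio polynomials (prefactor -5/3) are the negated parameters.
Adjacent-term ratio: r(k) = (-2/7) * (k+11/6) / [(k+1)] - rational in k. x = (-2/7); t_0 = -5/3; negate the roots.


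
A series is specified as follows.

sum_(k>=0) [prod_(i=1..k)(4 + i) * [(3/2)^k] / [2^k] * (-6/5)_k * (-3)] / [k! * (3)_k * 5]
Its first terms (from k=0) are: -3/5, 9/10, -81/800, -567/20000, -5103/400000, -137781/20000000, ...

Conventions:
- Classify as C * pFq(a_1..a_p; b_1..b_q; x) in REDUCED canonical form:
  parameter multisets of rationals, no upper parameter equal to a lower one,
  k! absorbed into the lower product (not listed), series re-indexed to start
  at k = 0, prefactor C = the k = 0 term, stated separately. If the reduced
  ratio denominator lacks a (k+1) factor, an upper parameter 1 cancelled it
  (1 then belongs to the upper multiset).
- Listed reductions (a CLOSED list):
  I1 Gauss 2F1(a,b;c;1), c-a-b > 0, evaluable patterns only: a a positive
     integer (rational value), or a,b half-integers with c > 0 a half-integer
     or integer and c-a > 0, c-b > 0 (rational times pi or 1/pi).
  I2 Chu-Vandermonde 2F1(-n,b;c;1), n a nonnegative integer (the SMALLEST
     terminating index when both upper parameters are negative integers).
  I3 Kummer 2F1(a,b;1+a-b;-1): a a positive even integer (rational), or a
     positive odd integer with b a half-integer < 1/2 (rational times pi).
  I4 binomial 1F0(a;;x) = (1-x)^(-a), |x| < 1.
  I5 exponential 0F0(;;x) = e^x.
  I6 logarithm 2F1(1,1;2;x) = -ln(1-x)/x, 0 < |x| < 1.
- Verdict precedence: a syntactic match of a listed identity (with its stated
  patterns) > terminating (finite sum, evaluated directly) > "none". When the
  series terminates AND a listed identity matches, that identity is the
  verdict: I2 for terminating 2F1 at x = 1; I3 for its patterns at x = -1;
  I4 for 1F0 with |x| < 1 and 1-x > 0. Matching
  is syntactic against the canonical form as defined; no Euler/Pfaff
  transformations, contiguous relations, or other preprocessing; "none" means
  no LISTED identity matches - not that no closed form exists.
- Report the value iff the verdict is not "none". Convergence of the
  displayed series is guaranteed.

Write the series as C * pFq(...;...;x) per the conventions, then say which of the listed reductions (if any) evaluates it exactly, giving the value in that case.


This is -3/5 * 2F1(-6/5, 5; 3; 3/4) in reduced canonical form. Verdict: none. A 2F1 with upper {-6/5, 5} fits none of I1-I6 at x = 3/4; the sum runs forever.

Key step: from the first term -3/5: the two k-th powers (C = -3/5) combine into one argument.
Term ratio: r(k) = (3/4) * (k-6/5) (k+5) / [(k+3) (k+1)] - rational in k. x = (3/4); t_0 = -3/5; negate the roots.


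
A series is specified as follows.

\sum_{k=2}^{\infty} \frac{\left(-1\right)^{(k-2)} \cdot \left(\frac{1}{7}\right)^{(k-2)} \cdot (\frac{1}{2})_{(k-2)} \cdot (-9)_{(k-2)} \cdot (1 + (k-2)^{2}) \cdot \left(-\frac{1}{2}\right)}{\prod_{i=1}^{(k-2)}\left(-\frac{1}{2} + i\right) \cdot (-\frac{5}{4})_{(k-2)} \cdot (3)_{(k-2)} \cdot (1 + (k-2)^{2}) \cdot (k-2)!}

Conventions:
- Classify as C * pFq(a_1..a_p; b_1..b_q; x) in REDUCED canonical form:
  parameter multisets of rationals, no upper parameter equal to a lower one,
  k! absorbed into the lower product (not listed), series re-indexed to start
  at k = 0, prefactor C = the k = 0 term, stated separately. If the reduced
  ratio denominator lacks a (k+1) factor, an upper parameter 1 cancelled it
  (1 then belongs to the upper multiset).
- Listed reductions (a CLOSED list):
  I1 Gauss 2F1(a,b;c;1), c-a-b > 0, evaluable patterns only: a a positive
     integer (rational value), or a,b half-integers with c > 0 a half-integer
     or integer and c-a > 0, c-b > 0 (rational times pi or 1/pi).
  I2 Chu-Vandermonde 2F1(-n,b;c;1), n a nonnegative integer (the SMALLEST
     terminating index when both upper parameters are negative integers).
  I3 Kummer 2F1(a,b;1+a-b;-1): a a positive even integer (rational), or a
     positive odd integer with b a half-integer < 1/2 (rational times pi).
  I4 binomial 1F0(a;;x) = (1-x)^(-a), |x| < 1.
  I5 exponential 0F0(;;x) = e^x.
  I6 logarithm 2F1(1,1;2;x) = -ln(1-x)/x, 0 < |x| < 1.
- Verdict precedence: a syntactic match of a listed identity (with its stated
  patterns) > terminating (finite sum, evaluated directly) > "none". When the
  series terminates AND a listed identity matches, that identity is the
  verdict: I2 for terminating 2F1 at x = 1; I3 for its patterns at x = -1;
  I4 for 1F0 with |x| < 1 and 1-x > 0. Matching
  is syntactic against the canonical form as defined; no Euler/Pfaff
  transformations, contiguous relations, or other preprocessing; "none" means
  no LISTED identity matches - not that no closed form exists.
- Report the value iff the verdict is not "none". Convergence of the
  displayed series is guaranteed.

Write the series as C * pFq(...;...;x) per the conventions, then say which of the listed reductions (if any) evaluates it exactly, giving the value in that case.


Structural cue: with t_0 = -\frac{1}{2}, the lower running product (prefactor -1/2) is a rising factorial.
Ratio: r(k) = -\frac{1}{7} * (k-9) / [(k-\frac{5}{4}) (k+3) (k+1)] ; factor over Q: parameters, x = -\frac{1}{7}, and C = -\frac{1}{2}.

Classification (C = -\frac{1}{2}): 1F2 with upper {-9}, lower {-\frac{5}{4}, 3}, argument x = -\frac{1}{7}. Verdict: terminating - the sum ends at index 9 because -9 is a negative integer; exact evaluation follows. Exact value: -\frac{224017554240464870233}{514489538782528328250}.


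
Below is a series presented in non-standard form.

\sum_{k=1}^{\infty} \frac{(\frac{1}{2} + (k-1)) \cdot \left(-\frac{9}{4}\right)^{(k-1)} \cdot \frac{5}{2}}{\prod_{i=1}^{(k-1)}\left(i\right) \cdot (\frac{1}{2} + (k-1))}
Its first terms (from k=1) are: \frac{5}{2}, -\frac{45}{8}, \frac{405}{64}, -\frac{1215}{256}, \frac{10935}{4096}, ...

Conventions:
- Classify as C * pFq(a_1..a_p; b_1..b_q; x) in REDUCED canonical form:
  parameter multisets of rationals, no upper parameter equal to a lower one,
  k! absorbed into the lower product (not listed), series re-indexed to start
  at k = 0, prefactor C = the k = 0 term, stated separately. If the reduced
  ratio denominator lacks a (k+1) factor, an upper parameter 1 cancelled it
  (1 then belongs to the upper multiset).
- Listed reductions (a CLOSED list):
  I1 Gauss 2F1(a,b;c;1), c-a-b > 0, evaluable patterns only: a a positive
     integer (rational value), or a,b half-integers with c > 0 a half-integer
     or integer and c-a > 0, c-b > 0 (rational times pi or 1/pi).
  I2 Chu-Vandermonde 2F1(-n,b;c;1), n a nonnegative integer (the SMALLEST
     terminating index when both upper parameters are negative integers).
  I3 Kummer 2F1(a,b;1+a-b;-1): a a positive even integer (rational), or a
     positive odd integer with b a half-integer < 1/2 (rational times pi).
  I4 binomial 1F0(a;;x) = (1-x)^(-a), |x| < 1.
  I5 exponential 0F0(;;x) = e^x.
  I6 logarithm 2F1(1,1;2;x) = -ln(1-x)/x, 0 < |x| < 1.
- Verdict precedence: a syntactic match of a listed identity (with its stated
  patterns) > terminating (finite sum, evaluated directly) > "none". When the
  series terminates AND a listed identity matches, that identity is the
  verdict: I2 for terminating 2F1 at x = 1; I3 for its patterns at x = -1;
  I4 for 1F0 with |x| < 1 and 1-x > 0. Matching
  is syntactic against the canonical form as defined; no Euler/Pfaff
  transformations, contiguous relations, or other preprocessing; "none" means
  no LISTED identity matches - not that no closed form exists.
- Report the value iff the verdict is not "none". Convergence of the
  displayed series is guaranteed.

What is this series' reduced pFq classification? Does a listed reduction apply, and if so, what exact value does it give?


Prefactor \frac{5}{2}, argument -\frac{9}{4}: 0F0 with upper {-} over lower {-}. Verdict (x = -\frac{9}{4}): exponential (I5) applies (the 0F0 exponential series at x = -\frac{9}{4}). Sum: \frac{5}{2} \cdot e^{-\frac{9}{4}}.

The tell: t_0 = \frac{5}{2} here, and k + 1/2 divides numerator and denominator alike; C = 5/2 after cancelling.
Adjacent-term ratio: r(k) = -\frac{9}{4} * 1 / [(k+1)] ; factor over Q: parameters, x = -\frac{9}{4}, and C = \frac{5}{2}.


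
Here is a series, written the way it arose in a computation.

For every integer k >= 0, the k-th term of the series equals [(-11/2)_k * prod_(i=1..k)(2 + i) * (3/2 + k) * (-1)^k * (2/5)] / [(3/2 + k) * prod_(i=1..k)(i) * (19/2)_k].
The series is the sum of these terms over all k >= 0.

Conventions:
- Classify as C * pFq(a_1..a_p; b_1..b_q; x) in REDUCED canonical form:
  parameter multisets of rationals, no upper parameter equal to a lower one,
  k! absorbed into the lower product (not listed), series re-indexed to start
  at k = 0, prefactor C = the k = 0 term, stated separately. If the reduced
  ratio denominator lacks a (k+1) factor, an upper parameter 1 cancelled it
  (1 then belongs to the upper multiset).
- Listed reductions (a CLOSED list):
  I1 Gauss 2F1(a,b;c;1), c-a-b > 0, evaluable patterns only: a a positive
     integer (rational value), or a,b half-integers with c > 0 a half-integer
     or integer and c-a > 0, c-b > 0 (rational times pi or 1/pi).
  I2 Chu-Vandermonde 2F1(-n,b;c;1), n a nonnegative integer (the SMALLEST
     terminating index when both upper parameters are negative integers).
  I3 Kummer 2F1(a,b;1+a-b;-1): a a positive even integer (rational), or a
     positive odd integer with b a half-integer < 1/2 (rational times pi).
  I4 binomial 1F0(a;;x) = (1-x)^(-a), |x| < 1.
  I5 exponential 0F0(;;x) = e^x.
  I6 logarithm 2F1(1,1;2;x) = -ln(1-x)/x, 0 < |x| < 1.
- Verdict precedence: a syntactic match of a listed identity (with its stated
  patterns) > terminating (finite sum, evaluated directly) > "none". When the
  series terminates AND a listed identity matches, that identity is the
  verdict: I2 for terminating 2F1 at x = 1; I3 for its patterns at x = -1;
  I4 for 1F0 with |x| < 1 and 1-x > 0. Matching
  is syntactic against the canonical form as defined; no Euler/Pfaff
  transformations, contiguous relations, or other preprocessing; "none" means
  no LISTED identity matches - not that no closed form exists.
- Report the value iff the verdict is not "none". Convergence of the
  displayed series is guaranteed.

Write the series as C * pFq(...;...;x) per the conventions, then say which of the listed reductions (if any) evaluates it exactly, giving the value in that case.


With C = 2/5: the canonical form is 2F1(-11/2, 3; 19/2; -1). Verdict: this is the Kummer evaluation I3 (x = -1; c = 19/2 equals 1+a-b for upper {-11/2, 3}: listed pattern). Its exact value is (21879/32768) * pi.

First insight: with t_0 = 2/5, k + 3/2 divides numerator and denominator alike; prefactor 2/5 after cancelling.
Step ratio: r(k) = (-1) * (k-11/2) (k+3) / [(k+19/2) (k+1)] ; factor over Q: parameters, x = (-1), and C = 2/5.


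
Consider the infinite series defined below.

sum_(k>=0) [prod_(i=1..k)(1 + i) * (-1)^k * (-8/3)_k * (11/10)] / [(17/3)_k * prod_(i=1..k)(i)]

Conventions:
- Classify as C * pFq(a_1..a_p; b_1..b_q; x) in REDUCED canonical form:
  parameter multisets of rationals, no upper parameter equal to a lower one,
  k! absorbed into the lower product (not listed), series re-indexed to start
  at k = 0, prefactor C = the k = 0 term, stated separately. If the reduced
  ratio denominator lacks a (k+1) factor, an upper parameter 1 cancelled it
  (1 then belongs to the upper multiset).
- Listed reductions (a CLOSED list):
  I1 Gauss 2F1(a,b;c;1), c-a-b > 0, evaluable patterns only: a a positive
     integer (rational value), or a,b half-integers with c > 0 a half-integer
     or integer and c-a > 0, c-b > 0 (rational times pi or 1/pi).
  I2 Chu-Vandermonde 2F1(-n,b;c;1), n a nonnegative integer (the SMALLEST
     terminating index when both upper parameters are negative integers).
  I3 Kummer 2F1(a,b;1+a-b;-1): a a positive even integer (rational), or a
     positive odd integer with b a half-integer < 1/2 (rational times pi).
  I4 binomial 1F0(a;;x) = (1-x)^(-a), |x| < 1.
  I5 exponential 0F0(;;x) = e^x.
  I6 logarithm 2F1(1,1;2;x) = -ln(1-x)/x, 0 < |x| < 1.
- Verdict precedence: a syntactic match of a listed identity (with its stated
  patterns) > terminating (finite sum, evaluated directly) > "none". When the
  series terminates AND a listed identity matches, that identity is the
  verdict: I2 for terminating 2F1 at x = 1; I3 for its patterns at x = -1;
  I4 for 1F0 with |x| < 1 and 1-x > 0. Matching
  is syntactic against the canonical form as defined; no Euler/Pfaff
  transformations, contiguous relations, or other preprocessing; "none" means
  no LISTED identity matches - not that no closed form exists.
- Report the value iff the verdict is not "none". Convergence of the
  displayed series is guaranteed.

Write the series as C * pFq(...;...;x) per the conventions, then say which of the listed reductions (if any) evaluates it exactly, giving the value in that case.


Classification (C = 11/10): 2F1 with upper {-8/3, 2}, lower {17/3}, argument x = -1. Verdict: Kummer (I3) applies (x = -1; c = 17/3 equals 1+a-b for upper {-8/3, 2}: listed pattern). Sum: 77/30.

Key observation: with t_0 = 11/10, the product of the first k integers (C = 11/10) is k!.
Consecutive-term ratio: r(k) = (-1) * (k-8/3) (k+2) / [(k+17/3) (k+1)] - poly over poly, x = (-1) from leading terms; C = 11/10 at k = 0.


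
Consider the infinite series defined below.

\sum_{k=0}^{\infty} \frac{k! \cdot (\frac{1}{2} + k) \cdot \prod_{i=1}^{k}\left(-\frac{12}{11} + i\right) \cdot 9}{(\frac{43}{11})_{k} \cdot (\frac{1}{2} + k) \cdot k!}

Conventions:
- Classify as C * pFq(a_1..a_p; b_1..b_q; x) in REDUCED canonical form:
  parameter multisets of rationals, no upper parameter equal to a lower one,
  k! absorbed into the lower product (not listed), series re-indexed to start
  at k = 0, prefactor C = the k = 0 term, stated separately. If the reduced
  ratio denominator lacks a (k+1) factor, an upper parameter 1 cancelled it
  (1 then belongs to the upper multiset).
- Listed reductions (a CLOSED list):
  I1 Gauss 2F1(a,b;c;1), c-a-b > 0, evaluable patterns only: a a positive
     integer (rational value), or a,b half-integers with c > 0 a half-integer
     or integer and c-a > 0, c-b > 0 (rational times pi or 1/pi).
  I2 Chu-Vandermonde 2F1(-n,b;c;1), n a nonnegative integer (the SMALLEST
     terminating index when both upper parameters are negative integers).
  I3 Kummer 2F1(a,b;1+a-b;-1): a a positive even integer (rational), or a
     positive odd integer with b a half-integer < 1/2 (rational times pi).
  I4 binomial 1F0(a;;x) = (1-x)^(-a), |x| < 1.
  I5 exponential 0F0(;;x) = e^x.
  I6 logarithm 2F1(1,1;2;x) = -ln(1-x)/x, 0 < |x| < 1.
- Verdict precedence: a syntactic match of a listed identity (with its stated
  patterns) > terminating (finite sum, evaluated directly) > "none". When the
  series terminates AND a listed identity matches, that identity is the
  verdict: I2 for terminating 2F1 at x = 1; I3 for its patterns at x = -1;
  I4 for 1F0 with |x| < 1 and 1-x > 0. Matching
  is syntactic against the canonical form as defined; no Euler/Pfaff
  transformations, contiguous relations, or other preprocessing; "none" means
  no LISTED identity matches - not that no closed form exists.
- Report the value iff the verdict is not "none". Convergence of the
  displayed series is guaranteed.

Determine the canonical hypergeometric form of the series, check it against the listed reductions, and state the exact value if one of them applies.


x = 1 here; the reduced form reads 2F1, upper {-\frac{1}{11}, 1}, lower {\frac{43}{11}}, C = 9. Verdict: the Gauss summation I1 matches (x = 1: the Gamma ratio telescopes since c-a-b = 3 > 0 and a = 1 in Z>0). Hence: \frac{96}{11}.

Structural cue: t_0 being 9, the factor k + 1/2 cancels (top and bottom), leaving C = 9, x = 1.
Ratio: r(k) = 1 * (k-\frac{1}{11}) (k+1) / [(k+\frac{43}{11}) (k+1)] - rational in k. x = 1; t_0 = 9; negate the roots.


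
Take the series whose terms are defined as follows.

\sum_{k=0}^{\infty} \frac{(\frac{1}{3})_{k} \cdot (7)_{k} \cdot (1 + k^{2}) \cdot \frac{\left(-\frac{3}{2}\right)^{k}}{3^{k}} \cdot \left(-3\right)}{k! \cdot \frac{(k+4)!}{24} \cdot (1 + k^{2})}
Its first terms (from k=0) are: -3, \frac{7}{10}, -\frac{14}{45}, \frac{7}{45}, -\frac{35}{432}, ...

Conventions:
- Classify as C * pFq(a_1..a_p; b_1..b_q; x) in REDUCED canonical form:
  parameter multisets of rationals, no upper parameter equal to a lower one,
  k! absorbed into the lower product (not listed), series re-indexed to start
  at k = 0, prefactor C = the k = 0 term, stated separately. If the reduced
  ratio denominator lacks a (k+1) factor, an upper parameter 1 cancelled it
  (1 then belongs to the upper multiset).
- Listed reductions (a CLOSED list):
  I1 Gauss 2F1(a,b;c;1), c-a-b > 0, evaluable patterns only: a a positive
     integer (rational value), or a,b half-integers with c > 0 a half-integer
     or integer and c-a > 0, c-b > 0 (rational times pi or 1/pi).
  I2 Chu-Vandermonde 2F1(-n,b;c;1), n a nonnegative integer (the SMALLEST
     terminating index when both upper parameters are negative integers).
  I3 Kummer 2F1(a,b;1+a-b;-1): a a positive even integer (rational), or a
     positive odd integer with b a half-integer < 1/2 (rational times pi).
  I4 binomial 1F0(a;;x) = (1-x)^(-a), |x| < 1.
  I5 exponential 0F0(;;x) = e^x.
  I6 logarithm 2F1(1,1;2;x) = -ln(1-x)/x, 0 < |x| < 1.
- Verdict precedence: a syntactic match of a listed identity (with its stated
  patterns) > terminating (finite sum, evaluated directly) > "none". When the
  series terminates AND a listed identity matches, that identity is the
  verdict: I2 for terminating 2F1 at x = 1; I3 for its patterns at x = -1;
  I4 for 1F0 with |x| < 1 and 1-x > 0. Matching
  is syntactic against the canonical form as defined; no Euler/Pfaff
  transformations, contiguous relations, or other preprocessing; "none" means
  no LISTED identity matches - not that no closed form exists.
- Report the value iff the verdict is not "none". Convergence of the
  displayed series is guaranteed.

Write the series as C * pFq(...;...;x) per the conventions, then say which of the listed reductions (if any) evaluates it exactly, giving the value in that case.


Reduced: x = -\frac{1}{2}, 2F1, upper = {\frac{1}{3}, 7}, lower = {5}, C = -3. Verdict: no listed reduction: x = -\frac{1}{2} and upper {\frac{1}{3}, 7} fail every I1-I6 pattern.

Key step: t_0 being -3, the factor k^2 + 1 cancels (top and bottom), leaving prefactor -3.
Adjacent-term ratio: r(k) = -\frac{1}{2} * (k+\frac{1}{3}) (k+7) / [(k+5) (k+1)] - rational; roots negated = parameters, x = -\frac{1}{2}, C = -3.


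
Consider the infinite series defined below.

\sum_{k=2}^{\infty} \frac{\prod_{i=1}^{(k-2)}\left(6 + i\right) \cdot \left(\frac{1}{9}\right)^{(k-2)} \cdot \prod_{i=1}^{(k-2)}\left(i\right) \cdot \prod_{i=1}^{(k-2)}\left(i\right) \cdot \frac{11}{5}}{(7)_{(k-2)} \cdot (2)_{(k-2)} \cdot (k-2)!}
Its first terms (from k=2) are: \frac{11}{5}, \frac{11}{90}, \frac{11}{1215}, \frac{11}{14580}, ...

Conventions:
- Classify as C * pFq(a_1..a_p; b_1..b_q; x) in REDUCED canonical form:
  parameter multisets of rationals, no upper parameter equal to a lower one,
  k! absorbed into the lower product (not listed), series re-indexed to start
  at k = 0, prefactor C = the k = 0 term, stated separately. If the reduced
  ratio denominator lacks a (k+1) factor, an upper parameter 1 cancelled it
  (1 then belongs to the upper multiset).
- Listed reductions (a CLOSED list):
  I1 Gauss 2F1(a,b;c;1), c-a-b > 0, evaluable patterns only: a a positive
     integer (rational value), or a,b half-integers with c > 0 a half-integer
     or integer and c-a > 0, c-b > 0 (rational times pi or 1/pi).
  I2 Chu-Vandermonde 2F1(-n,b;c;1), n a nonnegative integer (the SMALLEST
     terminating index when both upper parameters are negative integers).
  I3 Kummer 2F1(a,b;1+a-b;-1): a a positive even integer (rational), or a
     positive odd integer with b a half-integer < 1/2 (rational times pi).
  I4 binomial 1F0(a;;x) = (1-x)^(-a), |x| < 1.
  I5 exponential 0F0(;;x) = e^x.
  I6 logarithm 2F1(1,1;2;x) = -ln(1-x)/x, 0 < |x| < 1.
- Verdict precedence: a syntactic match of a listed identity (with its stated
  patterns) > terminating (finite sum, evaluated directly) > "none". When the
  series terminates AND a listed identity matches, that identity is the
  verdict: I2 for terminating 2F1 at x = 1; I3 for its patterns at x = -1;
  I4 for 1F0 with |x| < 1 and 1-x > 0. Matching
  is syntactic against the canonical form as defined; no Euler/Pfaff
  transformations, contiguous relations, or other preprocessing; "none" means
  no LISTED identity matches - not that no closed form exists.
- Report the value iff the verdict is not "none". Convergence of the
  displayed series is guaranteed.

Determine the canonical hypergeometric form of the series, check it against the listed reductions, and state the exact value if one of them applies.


At argument \frac{1}{9}: a 2F1 with upper {1, 1}, lower {2}, scaled by C = \frac{11}{5}. Verdict: this is the logarithmic series (I6) (the logarithm: parameters (1,1;2), x = \frac{1}{9}). Hence: \left(-\frac{99}{5}\right) \cdot \ln\left(\frac{8}{9}\right).

Key observation: t_0 = \frac{11}{5} here, and the running product (C = 11/5) telescopes to a rising factorial.
Ratio: r(k) = \frac{1}{9} * (k+1) (k+1) / [(k+2) (k+1)] - poly over poly, x = \frac{1}{9} from leading terms; C = \frac{11}{5} at k = 0.


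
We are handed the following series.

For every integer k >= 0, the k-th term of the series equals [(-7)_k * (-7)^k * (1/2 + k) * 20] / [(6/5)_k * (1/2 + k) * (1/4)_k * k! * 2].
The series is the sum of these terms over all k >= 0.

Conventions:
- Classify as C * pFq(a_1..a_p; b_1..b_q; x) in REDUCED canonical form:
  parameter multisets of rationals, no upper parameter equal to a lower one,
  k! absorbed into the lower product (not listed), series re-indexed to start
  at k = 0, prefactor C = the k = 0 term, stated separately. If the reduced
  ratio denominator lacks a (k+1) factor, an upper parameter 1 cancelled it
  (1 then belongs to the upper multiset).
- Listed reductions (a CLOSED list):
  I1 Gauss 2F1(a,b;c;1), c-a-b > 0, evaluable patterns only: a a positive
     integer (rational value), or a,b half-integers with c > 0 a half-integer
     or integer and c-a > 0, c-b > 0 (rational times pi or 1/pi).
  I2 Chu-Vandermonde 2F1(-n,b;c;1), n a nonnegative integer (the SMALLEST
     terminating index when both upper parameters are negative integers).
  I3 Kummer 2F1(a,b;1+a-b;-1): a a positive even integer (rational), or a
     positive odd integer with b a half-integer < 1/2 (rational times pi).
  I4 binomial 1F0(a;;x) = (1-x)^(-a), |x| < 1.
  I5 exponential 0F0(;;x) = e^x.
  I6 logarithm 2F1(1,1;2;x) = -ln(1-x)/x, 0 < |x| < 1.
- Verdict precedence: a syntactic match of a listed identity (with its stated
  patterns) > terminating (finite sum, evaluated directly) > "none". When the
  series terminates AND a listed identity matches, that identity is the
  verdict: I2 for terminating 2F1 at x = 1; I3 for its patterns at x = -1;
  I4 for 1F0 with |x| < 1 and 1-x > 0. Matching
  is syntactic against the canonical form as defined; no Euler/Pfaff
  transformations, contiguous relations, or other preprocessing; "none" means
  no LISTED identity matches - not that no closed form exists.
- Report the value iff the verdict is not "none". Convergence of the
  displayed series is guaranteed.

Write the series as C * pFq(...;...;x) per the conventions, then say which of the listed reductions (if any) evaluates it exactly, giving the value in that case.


At argument -7: a 1F2 with upper {-7}, lower {1/4, 6/5}, scaled by C = 10. Verdict: terminating - upper -7 stops the sum at k = 7; the 8 terms are added exactly. Hence: 100283539011910/2142588591.

Key step: with t_0 = 10, striking the common factor k + 1/2 reduces the term (C = 10).
Term ratio: r(k) = (-7) * (k-7) / [(k+1/4) (k+6/5) (k+1)] - poly over poly, x = (-7) from leading terms; C = 10 at k = 0.


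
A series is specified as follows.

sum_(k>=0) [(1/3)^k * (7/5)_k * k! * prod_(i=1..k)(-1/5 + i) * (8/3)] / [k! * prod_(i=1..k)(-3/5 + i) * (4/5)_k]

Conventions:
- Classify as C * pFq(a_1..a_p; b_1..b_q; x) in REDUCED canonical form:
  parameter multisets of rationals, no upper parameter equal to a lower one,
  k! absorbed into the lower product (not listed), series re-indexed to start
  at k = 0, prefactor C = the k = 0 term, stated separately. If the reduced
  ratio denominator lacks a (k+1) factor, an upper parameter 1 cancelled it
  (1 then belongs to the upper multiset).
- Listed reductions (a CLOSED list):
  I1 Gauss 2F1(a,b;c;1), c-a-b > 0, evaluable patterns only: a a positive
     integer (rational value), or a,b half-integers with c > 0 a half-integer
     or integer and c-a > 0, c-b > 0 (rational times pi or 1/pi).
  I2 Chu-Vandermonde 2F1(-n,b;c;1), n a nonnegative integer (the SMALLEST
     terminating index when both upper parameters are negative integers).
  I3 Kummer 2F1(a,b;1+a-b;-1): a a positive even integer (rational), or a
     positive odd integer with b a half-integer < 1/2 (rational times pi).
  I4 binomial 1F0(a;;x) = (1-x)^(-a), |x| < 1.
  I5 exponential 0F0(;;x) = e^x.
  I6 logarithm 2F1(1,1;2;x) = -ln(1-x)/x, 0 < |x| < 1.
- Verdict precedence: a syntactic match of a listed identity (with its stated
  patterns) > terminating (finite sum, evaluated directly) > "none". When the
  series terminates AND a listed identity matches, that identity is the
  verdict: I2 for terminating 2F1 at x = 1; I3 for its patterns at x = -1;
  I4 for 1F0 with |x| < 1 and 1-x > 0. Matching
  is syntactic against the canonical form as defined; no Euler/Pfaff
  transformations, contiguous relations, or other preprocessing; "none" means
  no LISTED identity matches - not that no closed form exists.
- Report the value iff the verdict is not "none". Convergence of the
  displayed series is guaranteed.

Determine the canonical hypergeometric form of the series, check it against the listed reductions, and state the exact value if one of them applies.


With C = 8/3: the canonical form is 2F1(1, 7/5; 2/5; 1/3). Verdict: none - at argument 1/3 the multisets {1, 7/5} ; {2/5} match no listed identity.

The tell: t_0 = 8/3 here, and the parameter 4/5 appears in both the upper and lower lists and cancels.
Adjacent-term ratio: r(k) = (1/3) * (k+1) (k+7/5) / [(k+2/5) (k+1)] - poly over poly, x = (1/3) from leading terms; C = 8/3 at k = 0.


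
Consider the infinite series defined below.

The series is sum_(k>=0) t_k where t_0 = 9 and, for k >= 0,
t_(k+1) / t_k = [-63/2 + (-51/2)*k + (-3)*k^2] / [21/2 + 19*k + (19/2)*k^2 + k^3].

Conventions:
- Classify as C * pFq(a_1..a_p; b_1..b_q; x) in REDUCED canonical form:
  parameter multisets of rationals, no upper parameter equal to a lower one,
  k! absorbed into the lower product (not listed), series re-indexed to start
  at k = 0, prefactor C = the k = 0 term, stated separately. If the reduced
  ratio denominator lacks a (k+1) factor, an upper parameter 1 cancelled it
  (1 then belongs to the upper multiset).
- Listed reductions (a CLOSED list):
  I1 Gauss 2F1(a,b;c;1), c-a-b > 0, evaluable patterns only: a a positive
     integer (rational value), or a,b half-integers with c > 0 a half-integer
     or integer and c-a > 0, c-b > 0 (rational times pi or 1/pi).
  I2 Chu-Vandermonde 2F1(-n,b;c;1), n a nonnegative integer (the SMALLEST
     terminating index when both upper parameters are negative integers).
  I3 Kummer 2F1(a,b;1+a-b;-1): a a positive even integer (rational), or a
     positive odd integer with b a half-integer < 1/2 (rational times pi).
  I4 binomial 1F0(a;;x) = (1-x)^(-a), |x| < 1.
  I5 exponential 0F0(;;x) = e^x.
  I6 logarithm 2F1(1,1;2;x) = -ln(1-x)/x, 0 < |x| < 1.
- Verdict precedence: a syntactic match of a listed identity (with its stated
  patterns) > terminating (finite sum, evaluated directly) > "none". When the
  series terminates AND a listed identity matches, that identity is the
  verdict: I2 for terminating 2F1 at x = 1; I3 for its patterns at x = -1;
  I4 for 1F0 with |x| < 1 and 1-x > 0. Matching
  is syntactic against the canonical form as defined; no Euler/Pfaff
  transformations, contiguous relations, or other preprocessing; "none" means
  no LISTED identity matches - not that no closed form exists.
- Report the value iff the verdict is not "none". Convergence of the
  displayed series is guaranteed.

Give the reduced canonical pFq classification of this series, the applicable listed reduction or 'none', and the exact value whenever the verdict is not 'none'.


This is 9 * 0F0(-; -; -3) in reduced canonical form. Verdict: exponential (I5) fires (the 0F0 exponential series at x = -3). Sum: 9 * e^(-3).

Structural cue: from the first term 9: the ratio is unreduced: k + 3/2 divides both sides (prefactor 9).
Step ratio: r(k) = (-3) * 1 / [(k+1)] - rational in k. x = (-3); t_0 = 9; negate the roots.


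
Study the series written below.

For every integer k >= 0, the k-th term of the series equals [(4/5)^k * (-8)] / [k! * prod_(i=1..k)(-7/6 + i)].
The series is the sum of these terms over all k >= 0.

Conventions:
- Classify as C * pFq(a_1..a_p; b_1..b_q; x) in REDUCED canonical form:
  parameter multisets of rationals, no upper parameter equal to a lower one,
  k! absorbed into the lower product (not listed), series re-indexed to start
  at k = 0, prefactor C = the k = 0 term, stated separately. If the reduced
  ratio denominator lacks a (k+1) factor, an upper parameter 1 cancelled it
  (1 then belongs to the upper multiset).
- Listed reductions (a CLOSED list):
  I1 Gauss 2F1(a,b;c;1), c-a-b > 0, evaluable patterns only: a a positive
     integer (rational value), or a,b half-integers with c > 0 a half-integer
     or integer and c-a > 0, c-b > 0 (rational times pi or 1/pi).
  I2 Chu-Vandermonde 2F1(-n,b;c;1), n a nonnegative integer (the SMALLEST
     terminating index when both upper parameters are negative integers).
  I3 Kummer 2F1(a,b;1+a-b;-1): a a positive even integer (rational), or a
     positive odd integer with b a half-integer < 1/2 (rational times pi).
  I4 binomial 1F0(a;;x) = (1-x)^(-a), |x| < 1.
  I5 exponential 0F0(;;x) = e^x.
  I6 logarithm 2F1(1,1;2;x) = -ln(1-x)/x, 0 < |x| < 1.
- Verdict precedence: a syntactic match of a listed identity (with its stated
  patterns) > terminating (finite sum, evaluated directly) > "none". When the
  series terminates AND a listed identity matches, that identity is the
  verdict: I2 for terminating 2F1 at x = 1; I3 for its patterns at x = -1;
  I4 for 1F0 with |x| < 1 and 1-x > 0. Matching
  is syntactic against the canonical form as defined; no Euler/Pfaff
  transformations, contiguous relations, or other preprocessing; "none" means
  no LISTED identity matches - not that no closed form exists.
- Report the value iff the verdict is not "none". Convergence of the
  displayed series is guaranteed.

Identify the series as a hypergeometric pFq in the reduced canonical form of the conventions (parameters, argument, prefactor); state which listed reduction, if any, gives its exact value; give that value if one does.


The tell: with t_0 = -8, the lower running product (C = -8, x = 4/5) is a rising factorial.
Adjacent-term ratio: r(k) = (4/5) * 1 / [(k-1/6) (k+1)] - poly over poly, x = (4/5) from leading terms; C = -8 at k = 0.

This is -8 * 0F1(-; -1/6; 4/5) in reduced canonical form. Verdict: none - at argument 4/5 the multisets {-} ; {-1/6} match no listed identity.


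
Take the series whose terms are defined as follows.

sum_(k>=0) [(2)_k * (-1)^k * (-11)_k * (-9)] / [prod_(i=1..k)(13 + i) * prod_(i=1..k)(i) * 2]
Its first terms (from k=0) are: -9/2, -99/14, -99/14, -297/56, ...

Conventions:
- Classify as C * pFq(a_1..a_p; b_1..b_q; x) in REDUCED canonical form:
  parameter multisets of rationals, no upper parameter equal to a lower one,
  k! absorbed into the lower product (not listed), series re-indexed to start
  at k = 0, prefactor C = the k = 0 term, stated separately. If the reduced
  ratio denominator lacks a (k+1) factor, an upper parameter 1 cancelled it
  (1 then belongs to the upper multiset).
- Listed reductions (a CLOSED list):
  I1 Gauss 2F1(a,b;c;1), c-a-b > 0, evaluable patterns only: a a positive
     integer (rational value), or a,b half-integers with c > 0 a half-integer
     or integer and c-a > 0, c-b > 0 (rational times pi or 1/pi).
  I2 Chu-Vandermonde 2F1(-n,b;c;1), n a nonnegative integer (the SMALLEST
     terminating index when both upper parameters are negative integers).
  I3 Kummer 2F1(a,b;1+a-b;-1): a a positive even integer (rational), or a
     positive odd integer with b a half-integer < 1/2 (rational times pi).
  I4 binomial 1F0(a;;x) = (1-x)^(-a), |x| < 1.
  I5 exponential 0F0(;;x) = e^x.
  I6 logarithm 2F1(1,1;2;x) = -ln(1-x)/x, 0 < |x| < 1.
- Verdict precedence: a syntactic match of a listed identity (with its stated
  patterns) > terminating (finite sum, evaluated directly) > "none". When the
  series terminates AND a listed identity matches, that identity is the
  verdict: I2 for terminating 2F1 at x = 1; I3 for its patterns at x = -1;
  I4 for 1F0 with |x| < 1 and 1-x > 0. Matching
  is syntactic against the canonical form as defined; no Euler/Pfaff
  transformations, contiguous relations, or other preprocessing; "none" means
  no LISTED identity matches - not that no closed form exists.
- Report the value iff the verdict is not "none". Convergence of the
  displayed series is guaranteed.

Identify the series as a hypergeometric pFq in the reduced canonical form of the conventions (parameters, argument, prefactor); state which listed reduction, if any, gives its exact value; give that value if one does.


Canonical form: C = -9/2 times 2F1 with upper {-11, 2}, lower {14}, x = -1. Verdict at x = -1: the Kummer evaluation I3 matches (x = -1; c = 14 equals 1+a-b for upper {-11, 2}: listed pattern). Sum: -117/4.

First insight: t_0 = -9/2 here, and the product of the first k integers (C = -9/2) is k!.
Consecutive-term ratio: r(k) = (-1) * (k-11) (k+2) / [(k+14) (k+1)] - rational; roots negated = parameters, x = (-1), C = -9/2.


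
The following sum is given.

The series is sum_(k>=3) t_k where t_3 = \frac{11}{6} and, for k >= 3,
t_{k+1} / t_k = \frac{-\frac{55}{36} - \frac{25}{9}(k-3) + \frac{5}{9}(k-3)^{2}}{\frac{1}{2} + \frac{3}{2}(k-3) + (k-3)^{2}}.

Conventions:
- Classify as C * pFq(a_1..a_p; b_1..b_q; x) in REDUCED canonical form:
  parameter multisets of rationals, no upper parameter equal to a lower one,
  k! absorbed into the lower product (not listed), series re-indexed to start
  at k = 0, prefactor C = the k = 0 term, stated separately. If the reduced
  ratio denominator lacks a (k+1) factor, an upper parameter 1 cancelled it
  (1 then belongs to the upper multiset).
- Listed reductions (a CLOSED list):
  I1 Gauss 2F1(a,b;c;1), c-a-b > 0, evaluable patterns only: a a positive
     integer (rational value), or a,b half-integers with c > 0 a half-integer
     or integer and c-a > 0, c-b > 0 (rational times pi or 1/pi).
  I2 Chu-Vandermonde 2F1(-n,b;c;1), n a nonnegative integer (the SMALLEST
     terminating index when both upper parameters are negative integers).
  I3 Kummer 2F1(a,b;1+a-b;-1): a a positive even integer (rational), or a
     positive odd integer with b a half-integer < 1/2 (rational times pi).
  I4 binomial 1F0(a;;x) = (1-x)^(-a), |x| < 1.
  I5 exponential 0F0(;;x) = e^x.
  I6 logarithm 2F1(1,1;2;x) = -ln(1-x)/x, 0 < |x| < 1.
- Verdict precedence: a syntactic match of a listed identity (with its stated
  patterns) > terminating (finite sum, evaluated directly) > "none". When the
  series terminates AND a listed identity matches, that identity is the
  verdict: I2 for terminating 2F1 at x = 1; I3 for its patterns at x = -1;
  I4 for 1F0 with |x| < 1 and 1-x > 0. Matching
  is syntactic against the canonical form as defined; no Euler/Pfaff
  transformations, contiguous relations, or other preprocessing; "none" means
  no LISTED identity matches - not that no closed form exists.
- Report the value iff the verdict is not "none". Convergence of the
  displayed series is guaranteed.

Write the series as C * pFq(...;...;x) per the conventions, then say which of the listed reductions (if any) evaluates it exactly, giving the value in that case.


x = \frac{5}{9} here; the reduced form reads 1F0, upper {-\frac{11}{2}}, lower {-}, C = \frac{11}{6}. Verdict at x = \frac{5}{9}: the binomial series (I4) matches (the 1F0 binomial series: exponent 11/2, x = \frac{5}{9}). Value: \frac{11}{6} \cdot \left(\frac{4}{9}\right)^{\frac{11}{2}}.

Structural cue: with t_0 = \frac{11}{6}, cancel k + 1/2 from the displayed ratio first; then C = 11/6, x = 5/9.
Adjacent-term ratio: r(k) = \frac{5}{9} * (k-\frac{11}{2}) / [(k+1)] - rational; roots negated = parameters, x = \frac{5}{9}, C = \frac{11}{6}.
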